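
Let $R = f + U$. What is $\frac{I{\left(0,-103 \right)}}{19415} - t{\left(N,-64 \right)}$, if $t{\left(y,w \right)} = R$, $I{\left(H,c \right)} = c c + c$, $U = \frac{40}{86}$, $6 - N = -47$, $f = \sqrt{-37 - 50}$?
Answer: $\frac{63458}{834845} - i \sqrt{87} \approx 0.076012 - 9.3274 i$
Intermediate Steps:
$f = i \sqrt{87}$ ($f = \sqrt{-87} = i \sqrt{87} \approx 9.3274 i$)
$N = 53$ ($N = 6 - -47 = 6 + 47 = 53$)
$U = \frac{20}{43}$ ($U = 40 \cdot \frac{1}{86} = \frac{20}{43} \approx 0.46512$)
$I{\left(H,c \right)} = c + c^{2}$ ($I{\left(H,c \right)} = c^{2} + c = c + c^{2}$)
$R = \frac{20}{43} + i \sqrt{87}$ ($R = i \sqrt{87} + \frac{20}{43} = \frac{20}{43} + i \sqrt{87} \approx 0.46512 + 9.3274 i$)
$t{\left(y,w \right)} = \frac{20}{43} + i \sqrt{87}$
$\frac{I{\left(0,-103 \right)}}{19415} - t{\left(N,-64 \right)} = \frac{\left(-103\right) \left(1 - 103\right)}{19415} - \left(\frac{20}{43} + i \sqrt{87}\right) = \left(-103\right) \left(-102\right) \frac{1}{19415} - \left(\frac{20}{43} + i \sqrt{87}\right) = 10506 \cdot \frac{1}{19415} - \left(\frac{20}{43} + i \sqrt{87}\right) = \frac{10506}{19415} - \left(\frac{20}{43} + i \sqrt{87}\right) = \frac{63458}{834845} - i \sqrt{87}$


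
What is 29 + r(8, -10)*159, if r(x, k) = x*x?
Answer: 10205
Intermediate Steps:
r(x, k) = x²
29 + r(8, -10)*159 = 29 + 8²*159 = 29 + 64*159 = 29 + 10176 = 10205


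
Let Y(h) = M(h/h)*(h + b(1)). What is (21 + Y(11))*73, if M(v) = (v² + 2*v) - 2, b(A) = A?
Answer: 2409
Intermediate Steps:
M(v) = -2 + v² + 2*v
Y(h) = 1 + h (Y(h) = (-2 + (h/h)² + 2*(h/h))*(h + 1) = (-2 + 1² + 2*1)*(1 + h) = (-2 + 1 + 2)*(1 + h) = 1*(1 + h) = 1 + h)
(21 + Y(11))*73 = (21 + (1 + 11))*73 = (21 + 12)*73 = 33*73 = 2409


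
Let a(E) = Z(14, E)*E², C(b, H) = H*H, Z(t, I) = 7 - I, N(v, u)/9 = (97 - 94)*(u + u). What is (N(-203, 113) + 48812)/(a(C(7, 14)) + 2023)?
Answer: -54914/7258601 ≈ -0.0075654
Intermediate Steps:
N(v, u) = 54*u (N(v, u) = 9*((97 - 94)*(u + u)) = 9*(3*(2*u)) = 9*(6*u) = 54*u)
C(b, H) = H²
a(E) = E²*(7 - E) (a(E) = (7 - E)*E² = E²*(7 - E))
(N(-203, 113) + 48812)/(a(C(7, 14)) + 2023) = (54*113 + 48812)/((14²)²*(7 - 1*14²) + 2023) = (6102 + 48812)/(196²*(7 - 1*196) + 2023) = 54914/(38416*(7 - 196) + 2023) = 54914/(38416*(-189) + 2023) = 54914/(-7260624 + 2023) = 54914/(-7258601) = 54914*(-1/7258601) = -54914/7258601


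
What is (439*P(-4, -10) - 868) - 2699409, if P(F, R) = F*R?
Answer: -2682717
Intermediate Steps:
(439*P(-4, -10) - 868) - 2699409 = (439*(-4*(-10)) - 868) - 2699409 = (439*40 - 868) - 2699409 = (17560 - 868) - 2699409 = 16692 - 2699409 = -2682717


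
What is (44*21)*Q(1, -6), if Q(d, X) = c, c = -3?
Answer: -2772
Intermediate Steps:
Q(d, X) = -3
(44*21)*Q(1, -6) = (44*21)*(-3) = 924*(-3) = -2772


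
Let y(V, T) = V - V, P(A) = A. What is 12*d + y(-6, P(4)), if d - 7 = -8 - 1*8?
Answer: -108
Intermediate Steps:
d = -9 (d = 7 + (-8 - 1*8) = 7 + (-8 - 8) = 7 - 16 = -9)
y(V, T) = 0
12*d + y(-6, P(4)) = 12*(-9) + 0 = -108 + 0 = -108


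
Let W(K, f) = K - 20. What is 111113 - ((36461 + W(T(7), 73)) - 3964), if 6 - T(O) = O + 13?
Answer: 78650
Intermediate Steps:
T(O) = -7 - O (T(O) = 6 - (O + 13) = 6 - (13 + O) = 6 + (-13 - O) = -7 - O)
W(K, f) = -20 + K
111113 - ((36461 + W(T(7), 73)) - 3964) = 111113 - ((36461 + (-20 + (-7 - 1*7))) - 3964) = 111113 - ((36461 + (-20 + (-7 - 7))) - 3964) = 111113 - ((36461 + (-20 - 14)) - 3964) = 111113 - ((36461 - 34) - 3964) = 111113 - (36427 - 3964) = 111113 - 1*32463 = 111113 - 32463 = 78650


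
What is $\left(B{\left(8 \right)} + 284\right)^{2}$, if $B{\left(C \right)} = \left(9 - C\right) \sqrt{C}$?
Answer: $80664 + 1136 \sqrt{2} \approx 82271.0$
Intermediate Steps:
$B{\left(C \right)} = \sqrt{C} \left(9 - C\right)$
$\left(B{\left(8 \right)} + 284\right)^{2} = \left(\sqrt{8} \left(9 - 8\right) + 284\right)^{2} = \left(2 \sqrt{2} \left(9 - 8\right) + 284\right)^{2} = \left(2 \sqrt{2} \cdot 1 + 284\right)^{2} = \left(2 \sqrt{2} + 284\right)^{2} = \left(284 + 2 \sqrt{2}\right)^{2}$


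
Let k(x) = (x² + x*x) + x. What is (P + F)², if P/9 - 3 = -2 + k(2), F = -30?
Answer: 4761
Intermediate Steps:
k(x) = x + 2*x² (k(x) = (x² + x²) + x = 2*x² + x = x + 2*x²)
P = 99 (P = 27 + 9*(-2 + 2*(1 + 2*2)) = 27 + 9*(-2 + 2*(1 + 4)) = 27 + 9*(-2 + 2*5) = 27 + 9*(-2 + 10) = 27 + 9*8 = 27 + 72 = 99)
(P + F)² = (99 - 30)² = 69² = 4761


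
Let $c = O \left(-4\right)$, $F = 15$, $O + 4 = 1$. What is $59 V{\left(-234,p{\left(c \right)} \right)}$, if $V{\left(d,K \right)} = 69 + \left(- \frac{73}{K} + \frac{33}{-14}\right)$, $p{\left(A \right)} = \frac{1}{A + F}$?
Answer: $- \frac{1572999}{14} \approx -1.1236 \cdot 10^{5}$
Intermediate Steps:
$O = -3$ ($O = -4 + 1 = -3$)
$c = 12$ ($c = \left(-3\right) \left(-4\right) = 12$)
$p{\left(A \right)} = \frac{1}{15 + A}$ ($p{\left(A \right)} = \frac{1}{A + 15} = \frac{1}{15 + A}$)
$V{\left(d,K \right)} = \frac{933}{14} - \frac{73}{K}$ ($V{\left(d,K \right)} = 69 + \left(- \frac{73}{K} + 33 \left(- \frac{1}{14}\right)\right) = 69 - \left(\frac{33}{14} + \frac{73}{K}\right) = \frac{933}{14} - \frac{73}{K}$)
$59 V{\left(-234,p{\left(c \right)} \right)} = 59 \left(\frac{933}{14} - \frac{73}{\frac{1}{15 + 12}}\right) = 59 \left(\frac{933}{14} - \frac{73}{\frac{1}{27}}\right) = 59 \left(\frac{933}{14} - 73 \frac{1}{\frac{1}{27}}\right) = 59 \left(\frac{933}{14} - 1971\right) = 59 \left(- \frac{26661}{14}\right) = - \frac{1572999}{14}$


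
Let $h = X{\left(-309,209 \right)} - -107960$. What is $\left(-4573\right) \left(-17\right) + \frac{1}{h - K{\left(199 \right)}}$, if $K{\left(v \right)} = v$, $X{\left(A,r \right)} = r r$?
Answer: $\frac{11773252523}{151442} \approx 77741.0$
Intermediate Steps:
$X{\left(A,r \right)} = r^{2}$
$h = 151641$ ($h = 209^{2} - -107960 = 43681 + 107960 = 151641$)
$\left(-4573\right) \left(-17\right) + \frac{1}{h - K{\left(199 \right)}} = \left(-4573\right) \left(-17\right) + \frac{1}{151641 - 199} = 77741 + \frac{1}{151641 - 199} = 77741 + \frac{1}{151442} = \frac{11773252523}{151442}$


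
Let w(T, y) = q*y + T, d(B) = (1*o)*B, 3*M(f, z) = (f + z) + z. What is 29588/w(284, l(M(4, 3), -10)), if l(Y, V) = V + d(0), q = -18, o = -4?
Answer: 7397/116 ≈ 63.767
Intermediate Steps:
M(f, z) = f/3 + 2*z/3 (M(f, z) = ((f + z) + z)/3 = (f + 2*z)/3 = f/3 + 2*z/3)
d(B) = -4*B (d(B) = (1*(-4))*B = -4*B)
l(Y, V) = V (l(Y, V) = V - 4*0 = V + 0 = V)
w(T, y) = T - 18*y (w(T, y) = -18*y + T = T - 18*y)
29588/w(284, l(M(4, 3), -10)) = 29588/(284 - 18*(-10)) = 29588/(284 + 180) = 29588/464 = 29588*(1/464) = 7397/116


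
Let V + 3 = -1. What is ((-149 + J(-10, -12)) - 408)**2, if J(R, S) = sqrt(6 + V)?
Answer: (557 - sqrt(2))**2 ≈ 3.0868e+5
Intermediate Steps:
V = -4 (V = -3 - 1 = -4)
J(R, S) = sqrt(2) (J(R, S) = sqrt(6 - 4) = sqrt(2))
((-149 + J(-10, -12)) - 408)**2 = ((-149 + sqrt(2)) - 408)**2 = (-557 + sqrt(2))**2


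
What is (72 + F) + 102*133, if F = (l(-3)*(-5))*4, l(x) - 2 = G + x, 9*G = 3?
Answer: 40954/3 ≈ 13651.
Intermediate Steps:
G = ⅓ (G = (⅑)*3 = ⅓ ≈ 0.33333)
l(x) = 7/3 + x (l(x) = 2 + (⅓ + x) = 7/3 + x)
F = 40/3 (F = ((7/3 - 3)*(-5))*4 = -⅔*(-5)*4 = (10/3)*4 = 40/3 ≈ 13.333)
(72 + F) + 102*133 = (72 + 40/3) + 102*133 = 256/3 + 13566 = 40954/3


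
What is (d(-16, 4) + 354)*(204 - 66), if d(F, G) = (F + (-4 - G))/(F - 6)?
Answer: 539028/11 ≈ 49003.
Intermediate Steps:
d(F, G) = (-4 + F - G)/(-6 + F)
(d(-16, 4) + 354)*(204 - 66) = ((-4 - 16 - 1*4)/(-6 - 16) + 354)*(204 - 66) = ((-4 - 16 - 4)/(-22) + 354)*138 = (-1/22*(-24) + 354)*138 = (12/11 + 354)*138 = (3906/11)*138 = 539028/11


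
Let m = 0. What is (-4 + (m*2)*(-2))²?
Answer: 16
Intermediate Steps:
(-4 + (m*2)*(-2))² = (-4 + (0*2)*(-2))² = (-4 + 0*(-2))² = (-4 + 0)² = (-4)² = 16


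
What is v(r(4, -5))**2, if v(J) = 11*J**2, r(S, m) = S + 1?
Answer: 75625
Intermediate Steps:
r(S, m) = 1 + S
v(r(4, -5))**2 = (11*(1 + 4)**2)**2 = (11*5**2)**2 = (11*25)**2 = 275**2 = 75625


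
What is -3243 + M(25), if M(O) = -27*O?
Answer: -3918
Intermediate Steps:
-3243 + M(25) = -3243 - 27*25 = -3243 - 675 = -3918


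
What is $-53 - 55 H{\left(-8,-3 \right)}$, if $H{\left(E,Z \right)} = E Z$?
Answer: $-1373$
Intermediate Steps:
$-53 - 55 H{\left(-8,-3 \right)} = -53 - 55 \left(\left(-8\right) \left(-3\right)\right) = -53 - 1320 = -1373$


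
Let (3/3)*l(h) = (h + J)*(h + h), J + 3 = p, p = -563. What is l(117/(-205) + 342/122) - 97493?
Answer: -15639109198757/156375025 ≈ -1.0001e+5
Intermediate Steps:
J = -566 (J = -3 - 563 = -566)
l(h) = 2*h*(-566 + h) (l(h) = (h - 566)*(h + h) = (-566 + h)*(2*h) = 2*h*(-566 + h))
l(117/(-205) + 342/122) - 97493 = 2*(117/(-205) + 342/122)*(-566 + (117/(-205) + 342/122)) - 97493 = 2*(117*(-1/205) + 342*(1/122))*(-566 + (117*(-1/205) + 342*(1/122))) - 97493 = 2*(-117/205 + 171/61)*(-566 + (-117/205 + 171/61)) - 97493 = 2*(27918/12505)*(-566 + 27918/12505) - 97493 = 2*(27918/12505)*(-7049912/12505) - 97493 = -393638886432/156375025 - 97493 = -15639109198757/156375025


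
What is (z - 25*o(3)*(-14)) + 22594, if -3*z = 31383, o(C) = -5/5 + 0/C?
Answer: 11783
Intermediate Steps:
o(C) = -1 (o(C) = -5*⅕ + 0 = -1 + 0 = -1)
z = -10461 (z = -⅓*31383 = -10461)
(z - 25*o(3)*(-14)) + 22594 = (-10461 - 25*(-1)*(-14)) + 22594 = (-10461 + 25*(-14)) + 22594 = (-10461 - 350) + 22594 = -10811 + 22594 = 11783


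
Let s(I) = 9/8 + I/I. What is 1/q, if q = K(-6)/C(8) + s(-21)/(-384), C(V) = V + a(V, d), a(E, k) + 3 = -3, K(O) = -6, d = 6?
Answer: -3072/9233 ≈ -0.33272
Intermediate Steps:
a(E, k) = -6 (a(E, k) = -3 - 3 = -6)
s(I) = 17/8 (s(I) = 9*(⅛) + 1 = 9/8 + 1 = 17/8)
C(V) = -6 + V (C(V) = V - 6 = -6 + V)
q = -9233/3072 (q = -6/(-6 + 8) + (17/8)/(-384) = -6/2 + (17/8)*(-1/384) = -6*½ - 17/3072 = -3 - 17/3072 = -9233/3072 ≈ -3.0055)
1/q = 1/(-9233/3072) = -3072/9233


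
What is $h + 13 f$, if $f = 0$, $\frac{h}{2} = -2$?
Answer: $-4$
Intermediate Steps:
$h = -4$ ($h = 2 \left(-2\right) = -4$)
$h + 13 f = -4 + 13 \cdot 0 = -4 + 0 = -4$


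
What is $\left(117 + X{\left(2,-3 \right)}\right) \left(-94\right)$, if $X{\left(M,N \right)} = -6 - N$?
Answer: $-10716$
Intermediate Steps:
$\left(117 + X{\left(2,-3 \right)}\right) \left(-94\right) = \left(117 - 3\right) \left(-94\right) = 114 \left(-94\right) = -10716$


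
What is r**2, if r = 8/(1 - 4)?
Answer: 64/9 ≈ 7.1111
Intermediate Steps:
r = -8/3 (r = 8/(-3) = 8*(-1/3) = -8/3 ≈ -2.6667)
r**2 = (-8/3)**2 = 64/9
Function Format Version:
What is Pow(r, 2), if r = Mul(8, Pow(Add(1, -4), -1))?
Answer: Rational(64, 9) ≈ 7.1111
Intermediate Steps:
r = Rational(-8, 3) (r = Mul(8, Pow(-3, -1)) = Mul(8, Rational(-1, 3)) = Rational(-8, 3) ≈ -2.6667)
Pow(r, 2) = Pow(Rational(-8, 3), 2) = Rational(64, 9)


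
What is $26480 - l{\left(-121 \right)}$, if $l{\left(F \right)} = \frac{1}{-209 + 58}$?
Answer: $\frac{3998481}{151} \approx 26480.0$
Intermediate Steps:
$l{\left(F \right)} = - \frac{1}{151}$ ($l{\left(F \right)} = \frac{1}{-151} = - \frac{1}{151}$)
$26480 - l{\left(-121 \right)} = 26480 - - \frac{1}{151} = 26480 + \frac{1}{151} = \frac{3998481}{151}$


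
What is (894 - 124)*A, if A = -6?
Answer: -4620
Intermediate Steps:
(894 - 124)*A = (894 - 124)*(-6) = 770*(-6) = -4620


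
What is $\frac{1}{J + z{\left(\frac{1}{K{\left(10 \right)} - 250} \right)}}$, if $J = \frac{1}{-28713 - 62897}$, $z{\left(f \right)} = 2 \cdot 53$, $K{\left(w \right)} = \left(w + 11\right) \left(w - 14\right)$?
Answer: $\frac{91610}{9710659} \approx 0.009434$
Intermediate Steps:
$K{\left(w \right)} = \left(-14 + w\right) \left(11 + w\right)$ ($K{\left(w \right)} = \left(11 + w\right) \left(-14 + w\right) = \left(-14 + w\right) \left(11 + w\right)$)
$z{\left(f \right)} = 106$
$J = - \frac{1}{91610}$ ($J = \frac{1}{-91610} = - \frac{1}{91610} \approx -1.0916 \cdot 10^{-5}$)
$\frac{1}{J + z{\left(\frac{1}{K{\left(10 \right)} - 250} \right)}} = \frac{1}{- \frac{1}{91610} + 106} = \frac{1}{\frac{9710659}{91610}} = \frac{91610}{9710659}$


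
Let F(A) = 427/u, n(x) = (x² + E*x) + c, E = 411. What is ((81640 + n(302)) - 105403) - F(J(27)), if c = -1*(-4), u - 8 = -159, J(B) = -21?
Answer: 28927044/151 ≈ 1.9157e+5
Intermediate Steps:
u = -151 (u = 8 - 159 = -151)
c = 4
n(x) = 4 + x² + 411*x (n(x) = (x² + 411*x) + 4 = 4 + x² + 411*x)
F(A) = -427/151 (F(A) = 427/(-151) = 427*(-1/151) = -427/151)
((81640 + n(302)) - 105403) - F(J(27)) = ((81640 + (4 + 302² + 411*302)) - 105403) - 1*(-427/151) = ((81640 + (4 + 91204 + 124122)) - 105403) + 427/151 = ((81640 + 215330) - 105403) + 427/151 = (296970 - 105403) + 427/151 = 191567 + 427/151 = 28927044/151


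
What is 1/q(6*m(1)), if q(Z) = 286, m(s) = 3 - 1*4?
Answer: 1/286 ≈ 0.0034965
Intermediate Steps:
m(s) = -1 (m(s) = 3 - 4 = -1)
1/q(6*m(1)) = 1/286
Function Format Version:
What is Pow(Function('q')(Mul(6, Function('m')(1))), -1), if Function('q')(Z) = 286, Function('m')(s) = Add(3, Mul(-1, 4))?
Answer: Rational(1, 286) ≈ 0.0034965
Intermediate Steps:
Function('m')(s) = -1 (Function('m')(s) = Add(3, -4) = -1)
Pow(Function('q')(Mul(6, Function('m')(1))), -1) = Pow(286, -1) = Rational(1, 286)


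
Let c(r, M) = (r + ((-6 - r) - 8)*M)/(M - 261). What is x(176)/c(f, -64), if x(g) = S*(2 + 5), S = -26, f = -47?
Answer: -59150/2159 ≈ -27.397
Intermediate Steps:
x(g) = -182 (x(g) = -26*(2 + 5) = -26*7 = -182)
c(r, M) = (r + M*(-14 - r))/(-261 + M) (c(r, M) = (r + (-14 - r)*M)/(-261 + M) = (r + M*(-14 - r))/(-261 + M))
x(176)/c(f, -64) = -182*(-261 - 64)/(-47 - 14*(-64) - 1*(-64)*(-47)) = -182*(-325/(-47 + 896 - 3008)) = -182/((-1/325*(-2159))) = -182/2159/325 = -182*325/2159 = -59150/2159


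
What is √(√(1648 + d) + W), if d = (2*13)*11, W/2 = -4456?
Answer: √(-8912 + √1934) ≈ 94.17*I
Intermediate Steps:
W = -8912 (W = 2*(-4456) = -8912)
d = 286 (d = 26*11 = 286)
√(√(1648 + d) + W) = √(√(1648 + 286) - 8912) = √(√1934 - 8912) = √(-8912 + √1934)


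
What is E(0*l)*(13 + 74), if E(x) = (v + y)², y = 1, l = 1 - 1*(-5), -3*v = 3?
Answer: 0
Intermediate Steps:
v = -1 (v = -⅓*3 = -1)
l = 6 (l = 1 + 5 = 6)
E(x) = 0 (E(x) = (-1 + 1)² = 0² = 0)
E(0*l)*(13 + 74) = 0*(13 + 74) = 0*87 = 0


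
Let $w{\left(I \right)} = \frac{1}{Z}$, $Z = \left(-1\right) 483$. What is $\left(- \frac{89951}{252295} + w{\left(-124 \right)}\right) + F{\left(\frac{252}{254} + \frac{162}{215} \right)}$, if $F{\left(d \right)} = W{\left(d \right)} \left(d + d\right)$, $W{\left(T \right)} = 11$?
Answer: $\frac{25317718240268}{665469186585} \approx 38.045$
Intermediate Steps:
$Z = -483$
$F{\left(d \right)} = 22 d$ ($F{\left(d \right)} = 11 \left(d + d\right) = 11 \cdot 2 d = 22 d$)
$w{\left(I \right)} = - \frac{1}{483}$ ($w{\left(I \right)} = \frac{1}{-483} = - \frac{1}{483}$)
$\left(- \frac{89951}{252295} + w{\left(-124 \right)}\right) + F{\left(\frac{252}{254} + \frac{162}{215} \right)} = \left(- \frac{89951}{252295} - \frac{1}{483}\right) + 22 \left(\frac{252}{254} + \frac{162}{215}\right) = \left(\left(-89951\right) \frac{1}{252295} - \frac{1}{483}\right) + 22 \left(252 \cdot \frac{1}{254} + 162 \cdot \frac{1}{215}\right) = \left(- \frac{89951}{252295} - \frac{1}{483}\right) + 22 \left(\frac{126}{127} + \frac{162}{215}\right) = - \frac{43698628}{121858485} + 22 \cdot \frac{47664}{27305} = - \frac{43698628}{121858485} + \frac{1048608}{27305} = \frac{25317718240268}{665469186585}$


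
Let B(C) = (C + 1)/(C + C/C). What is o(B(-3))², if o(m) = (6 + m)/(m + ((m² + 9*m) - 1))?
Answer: 49/100 ≈ 0.49000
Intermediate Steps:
B(C) = 1 (B(C) = (1 + C)/(C + 1) = (1 + C)/(1 + C) = 1)
o(m) = (6 + m)/(-1 + m² + 10*m) (o(m) = (6 + m)/(m + (-1 + m² + 9*m)) = (6 + m)/(-1 + m² + 10*m))
o(B(-3))² = ((6 + 1)/(-1 + 1² + 10*1))² = (7/(-1 + 1 + 10))² = (7/10)² = 49/100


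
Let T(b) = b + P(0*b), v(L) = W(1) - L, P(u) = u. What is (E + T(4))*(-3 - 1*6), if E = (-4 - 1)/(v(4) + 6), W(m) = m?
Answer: -21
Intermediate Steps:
v(L) = 1 - L
E = -5/3 (E = (-4 - 1)/((1 - 1*4) + 6) = -5/((1 - 4) + 6) = -5/(-3 + 6) = -5/3 ≈ -1.6667)
T(b) = b (T(b) = b + 0*b = b + 0 = b)
(E + T(4))*(-3 - 1*6) = (-5/3 + 4)*(-3 - 1*6) = 7*(-3 - 6)/3 = (7/3)*(-9) = -21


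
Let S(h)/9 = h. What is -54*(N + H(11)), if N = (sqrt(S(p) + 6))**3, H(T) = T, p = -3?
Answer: -594 + 1134*I*sqrt(21) ≈ -594.0 + 5196.6*I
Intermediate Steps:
S(h) = 9*h
N = -21*I*sqrt(21) (N = (sqrt(9*(-3) + 6))**3 = (sqrt(-27 + 6))**3 = (sqrt(-21))**3 = (I*sqrt(21))**3 = -21*I*sqrt(21) ≈ -96.234*I)
-54*(N + H(11)) = -54*(-21*I*sqrt(21) + 11) = -54*(11 - 21*I*sqrt(21)) = -594 + 1134*I*sqrt(21)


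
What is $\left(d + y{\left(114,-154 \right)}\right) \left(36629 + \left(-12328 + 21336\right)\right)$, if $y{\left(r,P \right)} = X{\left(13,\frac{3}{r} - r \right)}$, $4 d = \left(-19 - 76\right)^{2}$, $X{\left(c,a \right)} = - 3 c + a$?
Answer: $\frac{7295028813}{76} \approx 9.5987 \cdot 10^{7}$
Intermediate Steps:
$X{\left(c,a \right)} = a - 3 c$
$d = \frac{9025}{4}$ ($d = \frac{\left(-19 - 76\right)^{2}}{4} = \frac{\left(-95\right)^{2}}{4} = \frac{1}{4} \cdot 9025 = \frac{9025}{4} \approx 2256.3$)
$y{\left(r,P \right)} = -39 - r + \frac{3}{r}$ ($y{\left(r,P \right)} = \left(\frac{3}{r} - r\right) - 39 = \left(- r + \frac{3}{r}\right) - 39 = -39 - r + \frac{3}{r}$)
$\left(d + y{\left(114,-154 \right)}\right) \left(36629 + \left(-12328 + 21336\right)\right) = \left(\frac{9025}{4} - \left(153 - \frac{1}{38}\right)\right) \left(36629 + \left(-12328 + 21336\right)\right) = \left(\frac{9025}{4} - \frac{5813}{38}\right) \left(36629 + 9008\right) = \left(\frac{9025}{4} - \frac{5813}{38}\right) 45637 = \frac{159849}{76} \cdot 45637 = \frac{7295028813}{76}$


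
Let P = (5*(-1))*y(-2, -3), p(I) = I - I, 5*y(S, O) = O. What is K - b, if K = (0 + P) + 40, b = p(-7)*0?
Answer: 43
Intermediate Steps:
y(S, O) = O/5
p(I) = 0
b = 0 (b = 0*0 = 0)
P = 3 (P = (5*(-1))*((⅕)*(-3)) = -5*(-⅗) = 3)
K = 43 (K = (0 + 3) + 40 = 3 + 40 = 43)
K - b = 43 - 1*0 = 43 + 0 = 43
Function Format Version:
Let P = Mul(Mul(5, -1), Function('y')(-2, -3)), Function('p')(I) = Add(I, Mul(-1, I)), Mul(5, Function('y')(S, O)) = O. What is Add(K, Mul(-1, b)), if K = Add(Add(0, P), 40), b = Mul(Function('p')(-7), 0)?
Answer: 43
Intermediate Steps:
Function('y')(S, O) = Mul(Rational(1, 5), O)
Function('p')(I) = 0
b = 0 (b = Mul(0, 0) = 0)
P = 3 (P = Mul(Mul(5, -1), Mul(Rational(1, 5), -3)) = Mul(-5, Rational(-3, 5)) = 3)
K = 43 (K = Add(Add(0, 3), 40) = Add(3, 40) = 43)
Add(K, Mul(-1, b)) = Add(43, Mul(-1, 0)) = Add(43, 0) = 43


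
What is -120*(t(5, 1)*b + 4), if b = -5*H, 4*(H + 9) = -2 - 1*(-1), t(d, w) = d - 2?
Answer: -17130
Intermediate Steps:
t(d, w) = -2 + d
H = -37/4 (H = -9 + (-2 - 1*(-1))/4 = -9 + (-2 + 1)/4 = -9 + (1/4)*(-1) = -9 - 1/4 = -37/4 ≈ -9.2500)
b = 185/4 (b = -5*(-37/4) = 185/4 ≈ 46.250)
-120*(t(5, 1)*b + 4) = -120*((-2 + 5)*(185/4) + 4) = -120*(3*(185/4) + 4) = -120*(555/4 + 4) = -120*571/4 = -17130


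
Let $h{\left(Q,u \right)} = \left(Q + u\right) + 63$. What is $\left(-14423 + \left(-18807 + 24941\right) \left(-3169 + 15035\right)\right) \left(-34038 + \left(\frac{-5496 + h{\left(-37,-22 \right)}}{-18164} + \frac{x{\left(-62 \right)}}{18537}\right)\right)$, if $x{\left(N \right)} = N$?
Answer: $- \frac{69501145877319947609}{28058839} \approx -2.477 \cdot 10^{12}$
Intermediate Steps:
$h{\left(Q,u \right)} = 63 + Q + u$
$\left(-14423 + \left(-18807 + 24941\right) \left(-3169 + 15035\right)\right) \left(-34038 + \left(\frac{-5496 + h{\left(-37,-22 \right)}}{-18164} + \frac{x{\left(-62 \right)}}{18537}\right)\right) = \left(-14423 + \left(-18807 + 24941\right) \left(-3169 + 15035\right)\right) \left(-34038 - \left(\frac{62}{18537} - \frac{-5496 - -4}{-18164}\right)\right) = \left(-14423 + 6134 \cdot 11866\right) \left(-34038 - \left(\frac{62}{18537} - \left(-5496 + 4\right) \left(- \frac{1}{18164}\right)\right)\right) = \left(-14423 + 72786044\right) \left(-34038 - - \frac{25169759}{84176517}\right) = 72771621 \left(-34038 + \left(\frac{1373}{4541} - \frac{62}{18537}\right)\right) = 72771621 \left(-34038 + \frac{25169759}{84176517}\right) = 72771621 \left(- \frac{2865175115887}{84176517}\right) = - \frac{69501145877319947609}{28058839}$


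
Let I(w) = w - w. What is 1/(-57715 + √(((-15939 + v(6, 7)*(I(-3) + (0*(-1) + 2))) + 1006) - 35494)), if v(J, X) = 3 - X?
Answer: -1649/95173476 - I*√50435/3331071660 ≈ -1.7326e-5 - 6.7419e-8*I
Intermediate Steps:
I(w) = 0
1/(-57715 + √(((-15939 + v(6, 7)*(I(-3) + (0*(-1) + 2))) + 1006) - 35494)) = 1/(-57715 + √(((-15939 + (3 - 1*7)*(0 + (0*(-1) + 2))) + 1006) - 35494)) = 1/(-57715 + √(((-15939 + (3 - 7)*(0 + (0 + 2))) + 1006) - 35494)) = 1/(-57715 + √(((-15939 - 4*(0 + 2)) + 1006) - 35494)) = 1/(-57715 + √(((-15939 - 4*2) + 1006) - 35494)) = 1/(-57715 + √(((-15939 - 8) + 1006) - 35494)) = 1/(-57715 + √((-15947 + 1006) - 35494)) = 1/(-57715 + √(-14941 - 35494)) = 1/(-57715 + √(-50435)) = 1/(-57715 + I*√50435)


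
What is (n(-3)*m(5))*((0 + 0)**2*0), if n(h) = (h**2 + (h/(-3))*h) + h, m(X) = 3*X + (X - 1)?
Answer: 0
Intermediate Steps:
m(X) = -1 + 4*X (m(X) = 3*X + (-1 + X) = -1 + 4*X)
n(h) = h + 2*h**2/3 (n(h) = (h**2 + (h*(-1/3))*h) + h = (h**2 + (-h/3)*h) + h = (h**2 - h**2/3) + h = 2*h**2/3 + h = h + 2*h**2/3)
(n(-3)*m(5))*((0 + 0)**2*0) = (((1/3)*(-3)*(3 + 2*(-3)))*(-1 + 4*5))*((0 + 0)**2*0) = (((1/3)*(-3)*(3 - 6))*(-1 + 20))*(0**2*0) = (((1/3)*(-3)*(-3))*19)*(0*0) = (3*19)*0 = 57*0 = 0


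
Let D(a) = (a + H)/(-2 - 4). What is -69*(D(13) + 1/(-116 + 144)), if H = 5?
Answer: 5727/28 ≈ 204.54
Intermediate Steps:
D(a) = -⅚ - a/6 (D(a) = (a + 5)/(-2 - 4) = (5 + a)/(-6) = (5 + a)*(-⅙) = -⅚ - a/6)
-69*(D(13) + 1/(-116 + 144)) = -69*((-⅚ - ⅙*13) + 1/(-116 + 144)) = -69*((-⅚ - 13/6) + 1/28) = -69*(-3 + 1/28) = -69*(-83/28) = 5727/28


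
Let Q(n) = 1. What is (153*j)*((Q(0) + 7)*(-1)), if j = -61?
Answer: 74664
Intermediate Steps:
(153*j)*((Q(0) + 7)*(-1)) = (153*(-61))*((1 + 7)*(-1)) = -74664*(-1) = -9333*(-8) = 74664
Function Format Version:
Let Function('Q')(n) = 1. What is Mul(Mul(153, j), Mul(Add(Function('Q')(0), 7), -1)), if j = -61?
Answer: 74664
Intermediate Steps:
Mul(Mul(153, j), Mul(Add(Function('Q')(0), 7), -1)) = Mul(Mul(153, -61), Mul(Add(1, 7), -1)) = Mul(-9333, Mul(8, -1)) = Mul(-9333, -8) = 74664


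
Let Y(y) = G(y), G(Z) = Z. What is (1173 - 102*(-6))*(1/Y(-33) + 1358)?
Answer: 26663735/11 ≈ 2.4240e+6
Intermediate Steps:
Y(y) = y
(1173 - 102*(-6))*(1/Y(-33) + 1358) = (1173 - 102*(-6))*(1/(-33) + 1358) = (1173 + 612)*(-1/33 + 1358) = 1785*(44813/33) = 26663735/11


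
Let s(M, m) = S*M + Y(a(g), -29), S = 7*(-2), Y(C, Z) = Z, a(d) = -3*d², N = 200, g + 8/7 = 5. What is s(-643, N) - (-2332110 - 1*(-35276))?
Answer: 2305807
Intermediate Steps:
g = 27/7 (g = -8/7 + 5 = 27/7 ≈ 3.8571)
S = -14
s(M, m) = -29 - 14*M (s(M, m) = -14*M - 29 = -29 - 14*M)
s(-643, N) - (-2332110 - 1*(-35276)) = (-29 - 14*(-643)) - (-2332110 - 1*(-35276)) = (-29 + 9002) - (-2332110 + 35276) = 8973 - 1*(-2296834) = 8973 + 2296834 = 2305807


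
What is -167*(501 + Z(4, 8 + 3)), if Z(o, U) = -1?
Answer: -83500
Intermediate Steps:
-167*(501 + Z(4, 8 + 3)) = -167*(501 - 1) = -167*500 = -83500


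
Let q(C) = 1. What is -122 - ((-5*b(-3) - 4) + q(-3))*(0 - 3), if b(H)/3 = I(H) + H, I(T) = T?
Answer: 139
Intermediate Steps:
b(H) = 6*H (b(H) = 3*(H + H) = 3*(2*H) = 6*H)
-122 - ((-5*b(-3) - 4) + q(-3))*(0 - 3) = -122 - ((-30*(-3) - 4) + 1)*(0 - 3) = -122 - ((-5*(-18) - 4) + 1)*(-3) = -122 - ((90 - 4) + 1)*(-3) = -122 - (86 + 1)*(-3) = -122 - 87*(-3) = -122 - 1*(-261) = -122 + 261 = 139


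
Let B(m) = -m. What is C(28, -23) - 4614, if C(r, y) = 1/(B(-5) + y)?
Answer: -83053/18 ≈ -4614.1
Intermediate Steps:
C(r, y) = 1/(5 + y) (C(r, y) = 1/(-1*(-5) + y) = 1/(5 + y))
C(28, -23) - 4614 = 1/(5 - 23) - 4614 = 1/(-18) - 4614 = -1/18 - 4614 = -83053/18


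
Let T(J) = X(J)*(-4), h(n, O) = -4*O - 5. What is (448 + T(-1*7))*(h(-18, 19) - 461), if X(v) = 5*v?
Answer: -318696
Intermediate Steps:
h(n, O) = -5 - 4*O
T(J) = -20*J (T(J) = (5*J)*(-4) = -20*J)
(448 + T(-1*7))*(h(-18, 19) - 461) = (448 - (-20)*7)*((-5 - 4*19) - 461) = (448 - 20*(-7))*((-5 - 76) - 461) = (448 + 140)*(-81 - 461) = 588*(-542) = -318696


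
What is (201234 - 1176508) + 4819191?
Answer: 3843917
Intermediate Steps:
(201234 - 1176508) + 4819191 = -975274 + 4819191 = 3843917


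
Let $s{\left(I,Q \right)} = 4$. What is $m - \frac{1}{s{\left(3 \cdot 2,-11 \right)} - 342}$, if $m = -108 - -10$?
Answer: $- \frac{33123}{338} \approx -97.997$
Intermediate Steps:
$m = -98$ ($m = -108 + 10 = -98$)
$m - \frac{1}{s{\left(3 \cdot 2,-11 \right)} - 342} = -98 - \frac{1}{4 - 342} = -98 - \frac{1}{-338} = -98 - - \frac{1}{338} = -98 + \frac{1}{338} = - \frac{33123}{338}$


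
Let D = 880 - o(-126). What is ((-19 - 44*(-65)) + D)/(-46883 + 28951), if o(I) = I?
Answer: -3847/17932 ≈ -0.21453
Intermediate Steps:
D = 1006 (D = 880 - 1*(-126) = 880 + 126 = 1006)
((-19 - 44*(-65)) + D)/(-46883 + 28951) = ((-19 - 44*(-65)) + 1006)/(-46883 + 28951) = ((-19 + 2860) + 1006)/(-17932) = (2841 + 1006)*(-1/17932) = 3847*(-1/17932) = -3847/17932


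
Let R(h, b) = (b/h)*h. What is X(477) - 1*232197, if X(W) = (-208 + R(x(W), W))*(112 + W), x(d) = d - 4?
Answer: -73756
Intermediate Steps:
x(d) = -4 + d
R(h, b) = b
X(W) = (-208 + W)*(112 + W)
X(477) - 1*232197 = (-23296 + 477² - 96*477) - 1*232197 = (-23296 + 227529 - 45792) - 232197 = 158441 - 232197 = -73756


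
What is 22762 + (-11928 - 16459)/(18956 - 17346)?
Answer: 36618433/1610 ≈ 22744.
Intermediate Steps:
22762 + (-11928 - 16459)/(18956 - 17346) = 22762 - 28387/1610 = 36618433/1610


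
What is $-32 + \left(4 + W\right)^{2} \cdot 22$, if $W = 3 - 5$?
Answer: $56$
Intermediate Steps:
$W = -2$
$-32 + \left(4 + W\right)^{2} \cdot 22 = -32 + \left(4 - 2\right)^{2} \cdot 22 = -32 + 2^{2} \cdot 22 = -32 + 4 \cdot 22 = -32 + 88 = 56$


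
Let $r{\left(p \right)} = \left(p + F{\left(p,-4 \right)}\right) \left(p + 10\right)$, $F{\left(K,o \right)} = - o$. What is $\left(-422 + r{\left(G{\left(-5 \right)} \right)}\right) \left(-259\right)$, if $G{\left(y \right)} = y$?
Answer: $110593$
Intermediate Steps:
$r{\left(p \right)} = \left(4 + p\right) \left(10 + p\right)$ ($r{\left(p \right)} = \left(p - -4\right) \left(p + 10\right) = \left(p + 4\right) \left(10 + p\right) = \left(4 + p\right) \left(10 + p\right)$)
$\left(-422 + r{\left(G{\left(-5 \right)} \right)}\right) \left(-259\right) = \left(-422 + \left(40 + \left(-5\right)^{2} + 14 \left(-5\right)\right)\right) \left(-259\right) = \left(-422 + \left(40 + 25 - 70\right)\right) \left(-259\right) = \left(-422 - 5\right) \left(-259\right) = \left(-427\right) \left(-259\right) = 110593$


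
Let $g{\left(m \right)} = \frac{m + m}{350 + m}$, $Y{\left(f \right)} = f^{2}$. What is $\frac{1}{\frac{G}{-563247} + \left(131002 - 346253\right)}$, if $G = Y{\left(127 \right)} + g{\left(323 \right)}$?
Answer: $- \frac{379065231}{81594180893444} \approx -4.6457 \cdot 10^{-6}$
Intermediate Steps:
$g{\left(m \right)} = \frac{2 m}{350 + m}$
$G = \frac{10855463}{673}$ ($G = 127^{2} + 2 \cdot 323 \frac{1}{350 + 323} = 16129 + 2 \cdot 323 \cdot \frac{1}{673} = 16129 + \frac{646}{673} = \frac{10855463}{673} \approx 16130.0$)
$\frac{1}{\frac{G}{-563247} + \left(131002 - 346253\right)} = \frac{1}{\frac{10855463}{673 \left(-563247\right)} + \left(131002 - 346253\right)} = \frac{1}{\frac{10855463}{673} \left(- \frac{1}{563247}\right) - 215251} = \frac{1}{- \frac{10855463}{379065231} - 215251} = \frac{1}{- \frac{81594180893444}{379065231}} = - \frac{379065231}{81594180893444}$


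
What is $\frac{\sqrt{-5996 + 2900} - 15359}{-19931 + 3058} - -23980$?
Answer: $\frac{404629899}{16873} - \frac{6 i \sqrt{86}}{16873} \approx 23981.0 - 0.0032977 i$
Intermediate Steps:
$\frac{\sqrt{-5996 + 2900} - 15359}{-19931 + 3058} - -23980 = \frac{\sqrt{-3096} - 15359}{-16873} + 23980 = \left(6 i \sqrt{86} - 15359\right) \left(- \frac{1}{16873}\right) + 23980 = \left(-15359 + 6 i \sqrt{86}\right) \left(- \frac{1}{16873}\right) + 23980 = \left(\frac{15359}{16873} - \frac{6 i \sqrt{86}}{16873}\right) + 23980 = \frac{404629899}{16873} - \frac{6 i \sqrt{86}}{16873}$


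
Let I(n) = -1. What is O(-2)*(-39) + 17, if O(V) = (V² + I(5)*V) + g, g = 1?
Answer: -256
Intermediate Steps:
O(V) = 1 + V² - V (O(V) = (V² - V) + 1 = 1 + V² - V)
O(-2)*(-39) + 17 = (1 + (-2)² - 1*(-2))*(-39) + 17 = (1 + 4 + 2)*(-39) + 17 = 7*(-39) + 17 = -273 + 17 = -256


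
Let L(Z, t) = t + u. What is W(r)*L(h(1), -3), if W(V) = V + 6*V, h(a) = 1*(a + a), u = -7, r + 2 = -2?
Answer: 280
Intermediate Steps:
r = -4 (r = -2 - 2 = -4)
h(a) = 2*a (h(a) = 1*(2*a) = 2*a)
W(V) = 7*V
L(Z, t) = -7 + t (L(Z, t) = t - 7 = -7 + t)
W(r)*L(h(1), -3) = (7*(-4))*(-7 - 3) = -28*(-10) = 280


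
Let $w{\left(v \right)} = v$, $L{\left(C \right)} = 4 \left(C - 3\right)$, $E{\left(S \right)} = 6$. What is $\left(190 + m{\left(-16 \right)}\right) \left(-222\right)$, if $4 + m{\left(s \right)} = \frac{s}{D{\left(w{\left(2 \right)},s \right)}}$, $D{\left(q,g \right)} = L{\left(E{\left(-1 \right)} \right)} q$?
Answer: $-41144$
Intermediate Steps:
$L{\left(C \right)} = -12 + 4 C$ ($L{\left(C \right)} = 4 \left(-3 + C\right) = -12 + 4 C$)
$D{\left(q,g \right)} = 12 q$ ($D{\left(q,g \right)} = \left(-12 + 4 \cdot 6\right) q = \left(-12 + 24\right) q = 12 q$)
$m{\left(s \right)} = -4 + \frac{s}{24}$ ($m{\left(s \right)} = -4 + \frac{s}{12 \cdot 2} = -4 + \frac{s}{24}$)
$\left(190 + m{\left(-16 \right)}\right) \left(-222\right) = \left(190 + \left(-4 + \frac{1}{24} \left(-16\right)\right)\right) \left(-222\right) = \left(190 - \frac{14}{3}\right) \left(-222\right) = \frac{556}{3} \left(-222\right) = -41144$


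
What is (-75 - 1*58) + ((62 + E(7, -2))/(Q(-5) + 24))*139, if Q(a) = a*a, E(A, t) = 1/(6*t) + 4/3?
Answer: 9099/196 ≈ 46.423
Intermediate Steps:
E(A, t) = 4/3 + 1/(6*t) (E(A, t) = 1*(1/(6*t)) + 4*(⅓) = 1/(6*t) + 4/3 = 4/3 + 1/(6*t))
Q(a) = a²
(-75 - 1*58) + ((62 + E(7, -2))/(Q(-5) + 24))*139 = (-75 - 1*58) + ((62 + (⅙)*(1 + 8*(-2))/(-2))/((-5)² + 24))*139 = (-75 - 58) + ((62 + (⅙)*(-½)*(1 - 16))/(25 + 24))*139 = -133 + ((62 + (⅙)*(-½)*(-15))/49)*139 = -133 + ((62 + 5/4)*(1/49))*139 = -133 + ((253/4)*(1/49))*139 = -133 + (253/196)*139 = -133 + 35167/196 = 9099/196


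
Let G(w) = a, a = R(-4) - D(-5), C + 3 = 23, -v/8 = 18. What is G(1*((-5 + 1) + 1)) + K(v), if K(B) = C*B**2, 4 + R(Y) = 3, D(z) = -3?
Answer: 414722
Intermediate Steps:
v = -144 (v = -8*18 = -144)
R(Y) = -1 (R(Y) = -4 + 3 = -1)
C = 20 (C = -3 + 23 = 20)
K(B) = 20*B**2
a = 2 (a = -1 - 1*(-3) = -1 + 3 = 2)
G(w) = 2
G(1*((-5 + 1) + 1)) + K(v) = 2 + 20*(-144)**2 = 2 + 20*20736 = 2 + 414720 = 414722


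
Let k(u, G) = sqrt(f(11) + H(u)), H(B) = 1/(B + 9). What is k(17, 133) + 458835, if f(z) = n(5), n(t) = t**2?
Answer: 458835 + sqrt(16926)/26 ≈ 4.5884e+5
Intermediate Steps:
f(z) = 25 (f(z) = 5**2 = 25)
H(B) = 1/(9 + B)
k(u, G) = sqrt(25 + 1/(9 + u))
k(17, 133) + 458835 = sqrt((226 + 25*17)/(9 + 17)) + 458835 = sqrt((226 + 425)/26) + 458835 = sqrt((1/26)*651) + 458835 = sqrt(651/26) + 458835 = sqrt(16926)/26 + 458835 = 458835 + sqrt(16926)/26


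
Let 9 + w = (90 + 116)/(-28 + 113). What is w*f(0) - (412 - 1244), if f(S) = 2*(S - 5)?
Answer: 15262/17 ≈ 897.76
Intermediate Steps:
w = -559/85 (w = -9 + (90 + 116)/(-28 + 113) = -9 + 206/85 = -559/85 ≈ -6.5765)
f(S) = -10 + 2*S (f(S) = 2*(-5 + S) = -10 + 2*S)
w*f(0) - (412 - 1244) = -559*(-10 + 2*0)/85 - (412 - 1244) = -559*(-10 + 0)/85 - 1*(-832) = -559/85*(-10) + 832 = 1118/17 + 832 = 15262/17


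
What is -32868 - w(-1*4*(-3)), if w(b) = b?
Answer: -32880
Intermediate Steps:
-32868 - w(-1*4*(-3)) = -32868 - (-1*4)*(-3) = -32868 - (-4)*(-3) = -32868 - 1*12 = -32868 - 12 = -32880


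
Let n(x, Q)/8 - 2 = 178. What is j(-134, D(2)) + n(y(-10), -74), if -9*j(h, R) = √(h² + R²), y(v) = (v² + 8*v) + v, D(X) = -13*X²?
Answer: 1440 - 2*√5165/9 ≈ 1424.0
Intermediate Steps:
y(v) = v² + 9*v
n(x, Q) = 1440 (n(x, Q) = 16 + 8*178 = 16 + 1424 = 1440)
j(h, R) = -√(R² + h²)/9 (j(h, R) = -√(h² + R²)/9 = -√(R² + h²)/9)
j(-134, D(2)) + n(y(-10), -74) = -√((-13*2²)² + (-134)²)/9 + 1440 = -√((-13*4)² + 17956)/9 + 1440 = -√((-52)² + 17956)/9 + 1440 = -√(2704 + 17956)/9 + 1440 = -2*√5165/9 + 1440 = 1440 - 2*√5165/9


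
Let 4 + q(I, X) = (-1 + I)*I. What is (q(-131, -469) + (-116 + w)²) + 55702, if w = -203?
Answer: 174751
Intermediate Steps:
q(I, X) = -4 + I*(-1 + I) (q(I, X) = -4 + (-1 + I)*I = -4 + I*(-1 + I))
(q(-131, -469) + (-116 + w)²) + 55702 = ((-4 + (-131)² - 1*(-131)) + (-116 - 203)²) + 55702 = ((-4 + 17161 + 131) + (-319)²) + 55702 = (17288 + 101761) + 55702 = 119049 + 55702 = 174751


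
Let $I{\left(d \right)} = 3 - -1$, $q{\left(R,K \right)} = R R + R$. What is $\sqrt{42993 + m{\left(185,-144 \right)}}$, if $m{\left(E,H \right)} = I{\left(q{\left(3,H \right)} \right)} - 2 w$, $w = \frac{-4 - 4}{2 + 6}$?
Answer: $\sqrt{42999} \approx 207.36$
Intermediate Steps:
$q{\left(R,K \right)} = R + R^{2}$ ($q{\left(R,K \right)} = R^{2} + R = R + R^{2}$)
$w = -1$ ($w = - \frac{8}{8} = \left(-8\right) \frac{1}{8} = -1$)
$I{\left(d \right)} = 4$ ($I{\left(d \right)} = 3 + 1 = 4$)
$m{\left(E,H \right)} = 6$ ($m{\left(E,H \right)} = 4 - -2 = 4 + 2 = 6$)
$\sqrt{42993 + m{\left(185,-144 \right)}} = \sqrt{42993 + 6} = \sqrt{42999}$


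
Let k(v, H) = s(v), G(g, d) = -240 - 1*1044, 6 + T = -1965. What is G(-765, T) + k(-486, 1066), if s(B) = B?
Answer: -1770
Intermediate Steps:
T = -1971 (T = -6 - 1965 = -1971)
G(g, d) = -1284 (G(g, d) = -240 - 1044 = -1284)
k(v, H) = v
G(-765, T) + k(-486, 1066) = -1284 - 486 = -1770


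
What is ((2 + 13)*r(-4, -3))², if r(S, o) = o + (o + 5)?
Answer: 225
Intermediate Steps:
r(S, o) = 5 + 2*o (r(S, o) = o + (5 + o) = 5 + 2*o)
((2 + 13)*r(-4, -3))² = ((2 + 13)*(5 + 2*(-3)))² = (15*(5 - 6))² = (15*(-1))² = (-15)² = 225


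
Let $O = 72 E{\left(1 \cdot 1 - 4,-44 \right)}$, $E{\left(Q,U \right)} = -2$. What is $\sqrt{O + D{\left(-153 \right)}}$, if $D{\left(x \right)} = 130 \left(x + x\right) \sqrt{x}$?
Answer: $6 \sqrt{-4 - 3315 i \sqrt{17}} \approx 495.94 - 496.08 i$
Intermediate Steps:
$O = -144$ ($O = 72 \left(-2\right) = -144$)
$D{\left(x \right)} = 260 x^{\frac{3}{2}}$ ($D{\left(x \right)} = 130 \cdot 2 x \sqrt{x} = 260 x \sqrt{x} = 260 x^{\frac{3}{2}}$)
$\sqrt{O + D{\left(-153 \right)}} = \sqrt{-144 + 260 \left(-153\right)^{\frac{3}{2}}} = \sqrt{-144 + 260 \left(- 459 i \sqrt{17}\right)} = \sqrt{-144 - 119340 i \sqrt{17}}$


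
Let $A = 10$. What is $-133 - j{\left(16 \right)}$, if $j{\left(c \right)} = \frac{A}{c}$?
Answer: $- \frac{1069}{8} \approx -133.63$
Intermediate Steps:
$j{\left(c \right)} = \frac{10}{c}$
$-133 - j{\left(16 \right)} = -133 - \frac{10}{16} = -133 - 10 \cdot \frac{1}{16} = -133 - \frac{5}{8} = - \frac{1069}{8}$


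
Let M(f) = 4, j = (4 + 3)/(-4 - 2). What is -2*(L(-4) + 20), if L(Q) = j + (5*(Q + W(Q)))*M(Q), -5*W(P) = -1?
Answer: 343/3 ≈ 114.33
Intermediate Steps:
W(P) = 1/5 (W(P) = -1/5*(-1) = 1/5)
j = -7/6 (j = 7/(-6) = 7*(-1/6) = -7/6 ≈ -1.1667)
L(Q) = 17/6 + 20*Q (L(Q) = -7/6 + (5*(Q + 1/5))*4 = -7/6 + (5*(1/5 + Q))*4 = -7/6 + (1 + 5*Q)*4 = -7/6 + (4 + 20*Q) = 17/6 + 20*Q)
-2*(L(-4) + 20) = -2*((17/6 + 20*(-4)) + 20) = -2*((17/6 - 80) + 20) = -2*(-463/6 + 20) = -2*(-343/6) = 343/3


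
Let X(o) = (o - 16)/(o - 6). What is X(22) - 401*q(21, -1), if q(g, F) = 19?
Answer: -60949/8 ≈ -7618.6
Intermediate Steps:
X(o) = (-16 + o)/(-6 + o)
X(22) - 401*q(21, -1) = (-16 + 22)/(-6 + 22) - 401*19 = 6/16 - 7619 = (1/16)*6 - 7619 = 3/8 - 7619 = -60949/8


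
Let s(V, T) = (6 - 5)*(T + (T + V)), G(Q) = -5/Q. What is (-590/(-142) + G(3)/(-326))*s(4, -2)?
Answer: 0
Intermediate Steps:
s(V, T) = V + 2*T (s(V, T) = 1*(V + 2*T) = V + 2*T)
(-590/(-142) + G(3)/(-326))*s(4, -2) = (-590/(-142) - 5/3/(-326))*(4 + 2*(-2)) = (-590*(-1/142) - 5*⅓*(-1/326))*(4 - 4) = (295/71 - 5/3*(-1/326))*0 = (295/71 + 5/978)*0 = (288865/69438)*0 = 0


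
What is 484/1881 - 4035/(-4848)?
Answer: 301099/276336 ≈ 1.0896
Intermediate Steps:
484/1881 - 4035/(-4848) = 484*(1/1881) - 4035*(-1/4848) = 44/171 + 1345/1616 = 301099/276336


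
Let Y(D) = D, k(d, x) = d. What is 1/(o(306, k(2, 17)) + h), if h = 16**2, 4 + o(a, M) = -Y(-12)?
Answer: 1/264 ≈ 0.0037879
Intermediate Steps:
o(a, M) = 8 (o(a, M) = -4 - 1*(-12) = -4 + 12 = 8)
h = 256
1/(o(306, k(2, 17)) + h) = 1/(8 + 256) = 1/264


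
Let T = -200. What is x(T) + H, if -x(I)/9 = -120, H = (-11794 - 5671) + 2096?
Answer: -14289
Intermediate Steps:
H = -15369 (H = -17465 + 2096 = -15369)
x(I) = 1080 (x(I) = -9*(-120) = 1080)
x(T) + H = 1080 - 15369 = -14289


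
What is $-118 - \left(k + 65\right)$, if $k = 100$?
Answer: $-283$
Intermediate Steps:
$-118 - \left(k + 65\right) = -118 - \left(100 + 65\right) = -118 - 165 = -283$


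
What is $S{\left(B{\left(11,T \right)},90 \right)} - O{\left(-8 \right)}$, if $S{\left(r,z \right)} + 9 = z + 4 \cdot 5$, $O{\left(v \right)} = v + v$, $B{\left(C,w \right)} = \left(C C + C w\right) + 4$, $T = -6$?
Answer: $117$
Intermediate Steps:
$B{\left(C,w \right)} = 4 + C^{2} + C w$ ($B{\left(C,w \right)} = \left(C^{2} + C w\right) + 4 = 4 + C^{2} + C w$)
$O{\left(v \right)} = 2 v$
$S{\left(r,z \right)} = 11 + z$ ($S{\left(r,z \right)} = -9 + \left(z + 4 \cdot 5\right) = -9 + \left(z + 20\right) = -9 + \left(20 + z\right) = 11 + z$)
$S{\left(B{\left(11,T \right)},90 \right)} - O{\left(-8 \right)} = \left(11 + 90\right) - 2 \left(-8\right) = 101 - -16 = 101 + 16 = 117$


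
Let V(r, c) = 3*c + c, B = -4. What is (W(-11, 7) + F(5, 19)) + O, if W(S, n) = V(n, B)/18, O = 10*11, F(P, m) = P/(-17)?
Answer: 16649/153 ≈ 108.82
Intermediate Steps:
F(P, m) = -P/17 (F(P, m) = P*(-1/17) = -P/17)
O = 110
V(r, c) = 4*c
W(S, n) = -8/9 (W(S, n) = (4*(-4))/18 = -16*1/18 = -8/9)
(W(-11, 7) + F(5, 19)) + O = (-8/9 - 1/17*5) + 110 = (-8/9 - 5/17) + 110 = -181/153 + 110 = 16649/153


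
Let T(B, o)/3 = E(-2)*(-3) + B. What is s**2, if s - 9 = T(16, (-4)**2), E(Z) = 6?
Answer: 9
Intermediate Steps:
T(B, o) = -54 + 3*B (T(B, o) = 3*(6*(-3) + B) = 3*(-18 + B) = -54 + 3*B)
s = 3 (s = 9 + (-54 + 3*16) = 9 + (-54 + 48) = 9 - 6 = 3)
s**2 = 3**2 = 9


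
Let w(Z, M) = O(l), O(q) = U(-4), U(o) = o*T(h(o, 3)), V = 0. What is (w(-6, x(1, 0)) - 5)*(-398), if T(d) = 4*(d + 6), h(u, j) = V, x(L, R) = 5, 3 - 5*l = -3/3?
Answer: 40198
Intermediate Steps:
l = 4/5 (l = 3/5 - (-3)/(5*3) = 3/5 - 1/5*(-1) = 3/5 + 1/5 = 4/5 ≈ 0.80000)
h(u, j) = 0
T(d) = 24 + 4*d (T(d) = 4*(6 + d) = 24 + 4*d)
U(o) = 24*o (U(o) = o*(24 + 4*0) = o*(24 + 0) = o*24 = 24*o)
O(q) = -96 (O(q) = 24*(-4) = -96)
w(Z, M) = -96
(w(-6, x(1, 0)) - 5)*(-398) = (-96 - 5)*(-398) = -101*(-398) = 40198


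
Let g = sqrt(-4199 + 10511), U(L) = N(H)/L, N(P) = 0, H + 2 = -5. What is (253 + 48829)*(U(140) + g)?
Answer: 98164*sqrt(1578) ≈ 3.8995e+6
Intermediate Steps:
H = -7 (H = -2 - 5 = -7)
U(L) = 0 (U(L) = 0/L = 0)
g = 2*sqrt(1578) (g = sqrt(6312) = 2*sqrt(1578) ≈ 79.448)
(253 + 48829)*(U(140) + g) = (253 + 48829)*(0 + 2*sqrt(1578)) = 49082*(2*sqrt(1578)) = 98164*sqrt(1578)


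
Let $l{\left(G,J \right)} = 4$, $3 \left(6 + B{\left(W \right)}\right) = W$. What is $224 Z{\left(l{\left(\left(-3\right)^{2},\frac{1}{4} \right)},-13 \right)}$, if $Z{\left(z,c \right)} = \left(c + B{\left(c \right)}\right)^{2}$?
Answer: $\frac{1097600}{9} \approx 1.2196 \cdot 10^{5}$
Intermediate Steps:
$B{\left(W \right)} = -6 + \frac{W}{3}$
$Z{\left(z,c \right)} = \left(-6 + \frac{4 c}{3}\right)^{2}$ ($Z{\left(z,c \right)} = \left(c + \left(-6 + \frac{c}{3}\right)\right)^{2} = \left(-6 + \frac{4 c}{3}\right)^{2}$)
$224 Z{\left(l{\left(\left(-3\right)^{2},\frac{1}{4} \right)},-13 \right)} = 224 \frac{4 \left(-9 + 2 \left(-13\right)\right)^{2}}{9} = 224 \frac{4 \left(-9 - 26\right)^{2}}{9} = 224 \frac{4 \left(-35\right)^{2}}{9} = 224 \cdot \frac{4}{9} \cdot 1225 = 224 \cdot \frac{4900}{9} = \frac{1097600}{9}$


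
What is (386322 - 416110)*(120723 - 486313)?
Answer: 10890194920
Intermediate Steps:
(386322 - 416110)*(120723 - 486313) = -29788*(-365590) = 10890194920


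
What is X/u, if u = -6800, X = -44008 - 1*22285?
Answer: 66293/6800 ≈ 9.7490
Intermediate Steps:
X = -66293 (X = -44008 - 22285 = -66293)
X/u = -66293/(-6800) = -66293*(-1/6800) = 66293/6800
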